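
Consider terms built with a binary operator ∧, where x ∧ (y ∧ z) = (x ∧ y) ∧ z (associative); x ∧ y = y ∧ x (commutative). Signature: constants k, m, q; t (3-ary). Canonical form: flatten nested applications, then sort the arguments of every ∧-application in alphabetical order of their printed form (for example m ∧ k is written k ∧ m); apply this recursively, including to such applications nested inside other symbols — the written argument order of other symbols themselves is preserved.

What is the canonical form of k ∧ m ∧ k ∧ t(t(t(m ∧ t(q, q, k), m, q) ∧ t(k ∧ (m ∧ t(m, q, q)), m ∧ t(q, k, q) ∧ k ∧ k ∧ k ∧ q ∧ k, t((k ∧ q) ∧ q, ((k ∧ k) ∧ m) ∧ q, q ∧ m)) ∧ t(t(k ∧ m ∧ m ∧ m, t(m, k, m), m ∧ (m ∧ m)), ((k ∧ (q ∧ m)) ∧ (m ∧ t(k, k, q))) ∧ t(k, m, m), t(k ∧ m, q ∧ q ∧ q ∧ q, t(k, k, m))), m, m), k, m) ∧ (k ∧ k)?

Answer: k ∧ k ∧ k ∧ k ∧ m ∧ t(t(t(k ∧ m ∧ t(m, q, q), k ∧ k ∧ k ∧ k ∧ m ∧ q ∧ t(q, k, q), t(k ∧ q ∧ q, k ∧ k ∧ m ∧ q, m ∧ q)) ∧ t(m ∧ t(q, q, k), m, q) ∧ t(t(k ∧ m ∧ m ∧ m, t(m, k, m), m ∧ m ∧ m), k ∧ m ∧ m ∧ q ∧ t(k, k, q) ∧ t(k, m, m), t(k ∧ m, q ∧ q ∧ q ∧ q, t(k, k, m))), m, m), k, m)

Derivation:
Un-nest:  k ∧ m ∧ k ∧ t(t(t(m ∧ t(q, q, k), m, q) ∧ t(k ∧ (m ∧ t(m, q, q)), m ∧ t(q, k, q) ∧ k ∧ k ∧ k ∧ q ∧ k, t((k ∧ q) ∧ q, ((k ∧ k) ∧ m) ∧ q, q ∧ m)) ∧ t(t(k ∧ m ∧ m ∧ m, t(m, k, m), m ∧ (m ∧ m)), ((k ∧ (q ∧ m)) ∧ (m ∧ t(k, k, q))) ∧ t(k, m, m), t(k ∧ m, q ∧ q ∧ q ∧ q, t(k, k, m))), m, m), k, m) ∧ k ∧ k
Canonicalize subterm:  t(t(t(m ∧ t(q, q, k), m, q) ∧ t(k ∧ (m ∧ t(m, q, q)), m ∧ t(q, k, q) ∧ k ∧ k ∧ k ∧ q ∧ k, t((k ∧ q) ∧ q, ((k ∧ k) ∧ m) ∧ q, q ∧ m)) ∧ t(t(k ∧ m ∧ m ∧ m, t(m, k, m), m ∧ (m ∧ m)), ((k ∧ (q ∧ m)) ∧ (m ∧ t(k, k, q))) ∧ t(k, m, m), t(k ∧ m, q ∧ q ∧ q ∧ q, t(k, k, m))), m, m), k, m)  →  t(t(t(k ∧ m ∧ t(m, q, q), k ∧ k ∧ k ∧ k ∧ m ∧ q ∧ t(q, k, q), t(k ∧ q ∧ q, k ∧ k ∧ m ∧ q, m ∧ q)) ∧ t(m ∧ t(q, q, k), m, q) ∧ t(t(k ∧ m ∧ m ∧ m, t(m, k, m), m ∧ m ∧ m), k ∧ m ∧ m ∧ q ∧ t(k, k, q) ∧ t(k, m, m), t(k ∧ m, q ∧ q ∧ q ∧ q, t(k, k, m))), m, m), k, m)
Sort:  k ∧ k ∧ k ∧ k ∧ m ∧ t(t(t(k ∧ m ∧ t(m, q, q), k ∧ k ∧ k ∧ k ∧ m ∧ q ∧ t(q, k, q), t(k ∧ q ∧ q, k ∧ k ∧ m ∧ q, m ∧ q)) ∧ t(m ∧ t(q, q, k), m, q) ∧ t(t(k ∧ m ∧ m ∧ m, t(m, k, m), m ∧ m ∧ m), k ∧ m ∧ m ∧ q ∧ t(k, k, q) ∧ t(k, m, m), t(k ∧ m, q ∧ q ∧ q ∧ q, t(k, k, m))), m, m), k, m)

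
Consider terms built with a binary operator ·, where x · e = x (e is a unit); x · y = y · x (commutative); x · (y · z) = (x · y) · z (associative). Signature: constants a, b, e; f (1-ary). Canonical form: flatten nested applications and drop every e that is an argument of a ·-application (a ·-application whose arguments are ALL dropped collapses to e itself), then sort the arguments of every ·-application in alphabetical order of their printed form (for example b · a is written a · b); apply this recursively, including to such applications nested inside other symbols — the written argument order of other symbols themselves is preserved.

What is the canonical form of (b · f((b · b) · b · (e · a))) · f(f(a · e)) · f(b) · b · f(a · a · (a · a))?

Merge nested applications:  b · f((b · b) · b · (e · a)) · f(f(a · e)) · f(b) · b · f(a · a · (a · a))
Simplify inside:  f((b · b) · b · (e · a))  →  f(a · b · b · b)
Simplify inside:  f(f(a · e))  →  f(f(a))
Inside:  f(a · a · (a · a))  →  f(a · a · a · a)
Sort arguments:  b · b · f(a · a · a · a) · f(a · b · b · b) · f(b) · f(f(a))

Answer: b · b · f(a · a · a · a) · f(a · b · b · b) · f(b) · f(f(a))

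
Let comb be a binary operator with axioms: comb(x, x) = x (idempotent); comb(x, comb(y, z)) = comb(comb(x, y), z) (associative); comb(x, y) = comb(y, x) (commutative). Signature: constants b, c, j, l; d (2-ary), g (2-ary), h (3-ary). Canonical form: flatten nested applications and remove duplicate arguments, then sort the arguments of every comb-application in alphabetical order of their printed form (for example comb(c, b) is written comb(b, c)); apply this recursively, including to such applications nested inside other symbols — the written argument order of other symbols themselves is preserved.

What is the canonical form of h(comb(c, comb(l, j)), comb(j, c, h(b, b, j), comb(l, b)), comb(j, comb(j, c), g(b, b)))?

Work inside:  comb(j, c, h(b, b, j), comb(l, b))
Flatten:  comb(j, c, h(b, b, j), l, b)
Order the arguments:  comb(b, c, h(b, b, j), j, l)
Put back:  h(comb(c, j, l), comb(b, c, h(b, b, j), j, l), comb(c, g(b, b), j))

Answer: h(comb(c, j, l), comb(b, c, h(b, b, j), j, l), comb(c, g(b, b), j))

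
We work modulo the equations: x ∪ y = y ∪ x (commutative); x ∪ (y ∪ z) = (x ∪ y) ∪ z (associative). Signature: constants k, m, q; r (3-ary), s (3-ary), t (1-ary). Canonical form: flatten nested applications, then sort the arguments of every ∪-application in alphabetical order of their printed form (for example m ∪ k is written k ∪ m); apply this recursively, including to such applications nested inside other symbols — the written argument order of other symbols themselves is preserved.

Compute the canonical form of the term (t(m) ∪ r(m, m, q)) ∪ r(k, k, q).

Merge nested applications:  t(m) ∪ r(m, m, q) ∪ r(k, k, q)
Sort arguments:  r(k, k, q) ∪ r(m, m, q) ∪ t(m)

Answer: r(k, k, q) ∪ r(m, m, q) ∪ t(m)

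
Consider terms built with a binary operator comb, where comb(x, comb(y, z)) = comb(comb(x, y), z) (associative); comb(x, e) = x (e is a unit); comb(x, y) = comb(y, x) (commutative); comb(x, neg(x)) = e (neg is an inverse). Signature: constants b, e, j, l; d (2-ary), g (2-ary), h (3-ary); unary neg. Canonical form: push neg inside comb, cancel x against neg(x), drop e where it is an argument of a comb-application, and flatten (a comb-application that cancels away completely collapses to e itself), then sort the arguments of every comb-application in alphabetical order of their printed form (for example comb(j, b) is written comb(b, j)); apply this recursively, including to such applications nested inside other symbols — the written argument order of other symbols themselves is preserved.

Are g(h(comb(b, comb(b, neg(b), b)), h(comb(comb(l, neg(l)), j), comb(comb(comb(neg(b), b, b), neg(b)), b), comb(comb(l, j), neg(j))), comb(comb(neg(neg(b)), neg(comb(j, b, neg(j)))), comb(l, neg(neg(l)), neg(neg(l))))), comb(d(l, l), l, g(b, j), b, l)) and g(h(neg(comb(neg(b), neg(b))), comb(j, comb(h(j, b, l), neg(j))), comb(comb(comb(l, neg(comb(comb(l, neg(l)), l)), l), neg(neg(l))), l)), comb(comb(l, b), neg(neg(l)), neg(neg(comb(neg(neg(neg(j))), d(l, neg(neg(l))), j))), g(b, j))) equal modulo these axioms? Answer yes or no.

Left:  g(h(comb(b, comb(b, neg(b), b)), h(comb(comb(l, neg(l)), j), comb(comb(comb(neg(b), b, b), neg(b)), b), comb(comb(l, j), neg(j))), comb(comb(neg(neg(b)), neg(comb(j, b, neg(j)))), comb(l, neg(neg(l)), neg(neg(l))))), comb(d(l, l), l, g(b, j), b, l))
  Work inside:  comb(comb(neg(neg(b)), neg(comb(j, b, neg(j)))), comb(l, neg(neg(l)), neg(neg(l))))
  Push neg inside:  distribute neg over comb and collapse double neg
  Cancel inverse pairs:  b cancels; j cancels
  Collect terms:  comb(l, l, l)
  Reassemble:  g(h(comb(b, b), h(j, b, l), comb(l, l, l)), comb(b, d(l, l), g(b, j), l, l))
Right:  g(h(neg(comb(neg(b), neg(b))), comb(j, comb(h(j, b, l), neg(j))), comb(comb(comb(l, neg(comb(comb(l, neg(l)), l)), l), neg(neg(l))), l)), comb(comb(l, b), neg(neg(l)), neg(neg(comb(neg(neg(neg(j))), d(l, neg(neg(l))), j))), g(b, j)))
  Focus inside:  comb(comb(l, b), neg(neg(l)), neg(neg(comb(neg(neg(neg(j))), d(l, neg(neg(l))), j))), g(b, j))
  Push neg inside:  distribute neg over comb and collapse double neg
  Cancel:  j cancels
  Combine occurrences:  comb(l, l, b, d(l, l), g(b, j))
  Sort arguments:  comb(b, d(l, l), g(b, j), l, l)
  Reassemble:  g(h(comb(b, b), h(j, b, l), comb(l, l, l)), comb(b, d(l, l), g(b, j), l, l))

Answer: yes — both canonical forms are g(h(comb(b, b), h(j, b, l), comb(l, l, l)), comb(b, d(l, l), g(b, j), l, l))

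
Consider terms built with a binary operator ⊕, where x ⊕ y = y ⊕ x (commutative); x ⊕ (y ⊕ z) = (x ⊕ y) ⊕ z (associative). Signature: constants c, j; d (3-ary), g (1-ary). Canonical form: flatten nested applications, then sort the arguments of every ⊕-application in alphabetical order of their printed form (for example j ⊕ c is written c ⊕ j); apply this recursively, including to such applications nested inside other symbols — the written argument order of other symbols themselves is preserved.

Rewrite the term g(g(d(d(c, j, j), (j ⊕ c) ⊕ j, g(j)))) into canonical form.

Answer: g(g(d(d(c, j, j), c ⊕ j ⊕ j, g(j))))

Derivation:
Focus inside:  (j ⊕ c) ⊕ j
Flatten:  j ⊕ c ⊕ j
Sort arguments:  c ⊕ j ⊕ j
Rebuild:  g(g(d(d(c, j, j), c ⊕ j ⊕ j, g(j))))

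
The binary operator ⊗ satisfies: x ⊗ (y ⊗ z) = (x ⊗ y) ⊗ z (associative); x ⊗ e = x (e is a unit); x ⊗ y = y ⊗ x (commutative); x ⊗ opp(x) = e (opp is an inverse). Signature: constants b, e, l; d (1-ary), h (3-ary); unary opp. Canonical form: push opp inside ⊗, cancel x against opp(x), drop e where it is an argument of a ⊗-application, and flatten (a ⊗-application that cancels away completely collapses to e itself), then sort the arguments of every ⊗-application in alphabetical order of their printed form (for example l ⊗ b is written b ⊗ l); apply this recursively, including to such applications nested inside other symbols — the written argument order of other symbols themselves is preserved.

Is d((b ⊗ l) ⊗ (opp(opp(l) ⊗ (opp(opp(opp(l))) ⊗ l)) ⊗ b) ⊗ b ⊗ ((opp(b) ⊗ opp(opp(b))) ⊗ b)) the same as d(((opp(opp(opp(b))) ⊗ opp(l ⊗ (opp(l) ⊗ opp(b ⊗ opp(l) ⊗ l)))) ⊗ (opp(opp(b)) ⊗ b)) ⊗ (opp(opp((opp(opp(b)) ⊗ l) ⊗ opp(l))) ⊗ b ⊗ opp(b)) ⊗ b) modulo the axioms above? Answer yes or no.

Left:  d((b ⊗ l) ⊗ (opp(opp(l) ⊗ (opp(opp(opp(l))) ⊗ l)) ⊗ b) ⊗ b ⊗ ((opp(b) ⊗ opp(opp(b))) ⊗ b))
  Focus inside:  (b ⊗ l) ⊗ (opp(opp(l) ⊗ (opp(opp(opp(l))) ⊗ l)) ⊗ b) ⊗ b ⊗ ((opp(b) ⊗ opp(opp(b))) ⊗ b)
  Push opp inside:  distribute opp over ⊗ and collapse double opp
  Combine occurrences:  b ⊗ b ⊗ b ⊗ b ⊗ l ⊗ l
  Reassemble:  d(b ⊗ b ⊗ b ⊗ b ⊗ l ⊗ l)
Right:  d(((opp(opp(opp(b))) ⊗ opp(l ⊗ (opp(l) ⊗ opp(b ⊗ opp(l) ⊗ l)))) ⊗ (opp(opp(b)) ⊗ b)) ⊗ (opp(opp((opp(opp(b)) ⊗ l) ⊗ opp(l))) ⊗ b ⊗ opp(b)) ⊗ b)
  Focus inside:  ((opp(opp(opp(b))) ⊗ opp(l ⊗ (opp(l) ⊗ opp(b ⊗ opp(l) ⊗ l)))) ⊗ (opp(opp(b)) ⊗ b)) ⊗ (opp(opp((opp(opp(b)) ⊗ l) ⊗ opp(l))) ⊗ b ⊗ opp(b)) ⊗ b
  Push opp inside:  distribute opp over ⊗ and collapse double opp
  Cancel inverse pairs:  l cancels
  Collect terms:  b ⊗ b ⊗ b ⊗ b
  Put back:  d(b ⊗ b ⊗ b ⊗ b)

Answer: no — d(b ⊗ b ⊗ b ⊗ b ⊗ l ⊗ l) vs d(b ⊗ b ⊗ b ⊗ b)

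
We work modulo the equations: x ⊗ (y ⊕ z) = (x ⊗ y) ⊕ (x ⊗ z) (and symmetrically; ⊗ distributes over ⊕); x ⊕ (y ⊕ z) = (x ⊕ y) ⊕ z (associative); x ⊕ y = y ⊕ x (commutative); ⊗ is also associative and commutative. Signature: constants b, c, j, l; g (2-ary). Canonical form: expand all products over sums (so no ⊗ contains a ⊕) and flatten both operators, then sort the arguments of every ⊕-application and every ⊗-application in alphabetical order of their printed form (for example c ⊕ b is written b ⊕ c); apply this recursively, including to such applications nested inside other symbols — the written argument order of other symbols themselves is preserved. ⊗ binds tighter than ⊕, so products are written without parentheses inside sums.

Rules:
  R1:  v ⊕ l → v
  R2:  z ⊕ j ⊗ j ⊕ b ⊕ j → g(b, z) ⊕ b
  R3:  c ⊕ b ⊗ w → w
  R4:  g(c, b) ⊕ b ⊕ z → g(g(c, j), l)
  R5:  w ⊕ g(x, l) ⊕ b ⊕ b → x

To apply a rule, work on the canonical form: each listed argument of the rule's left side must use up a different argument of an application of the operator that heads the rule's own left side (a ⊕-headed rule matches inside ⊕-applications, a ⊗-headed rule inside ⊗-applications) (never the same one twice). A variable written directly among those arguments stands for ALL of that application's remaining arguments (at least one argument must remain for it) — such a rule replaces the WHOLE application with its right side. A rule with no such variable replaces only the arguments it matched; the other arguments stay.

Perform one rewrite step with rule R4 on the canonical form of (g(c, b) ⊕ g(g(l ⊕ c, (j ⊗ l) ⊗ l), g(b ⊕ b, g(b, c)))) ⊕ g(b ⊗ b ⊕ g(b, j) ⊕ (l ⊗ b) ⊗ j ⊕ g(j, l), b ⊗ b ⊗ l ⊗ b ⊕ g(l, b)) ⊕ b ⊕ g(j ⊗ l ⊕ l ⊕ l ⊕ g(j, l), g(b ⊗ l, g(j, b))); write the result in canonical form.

Answer: g(g(c, j), l)

Derivation:
Canonical form:  b ⊕ g(b ⊗ b ⊕ b ⊗ j ⊗ l ⊕ g(b, j) ⊕ g(j, l), b ⊗ b ⊗ b ⊗ l ⊕ g(l, b)) ⊕ g(c, b) ⊕ g(g(c ⊕ l, j ⊗ l ⊗ l), g(b ⊕ b, g(b, c))) ⊕ g(g(j, l) ⊕ j ⊗ l ⊕ l ⊕ l, g(b ⊗ l, g(j, b)))
Apply R4:  consuming b, g(c, b);  z := g(b ⊗ b ⊕ b ⊗ j ⊗ l ⊕ g(b, j) ⊕ g(j, l), b ⊗ b ⊗ b ⊗ l ⊕ g(l, b)) ⊕ g(g(c ⊕ l, j ⊗ l ⊗ l), g(b ⊕ b, g(b, c))) ⊕ g(g(j, l) ⊕ j ⊗ l ⊕ l ⊕ l, g(b ⊗ l, g(j, b)))
The variable takes the whole remainder — replace the entire application.
New term:  g(g(c, j), l)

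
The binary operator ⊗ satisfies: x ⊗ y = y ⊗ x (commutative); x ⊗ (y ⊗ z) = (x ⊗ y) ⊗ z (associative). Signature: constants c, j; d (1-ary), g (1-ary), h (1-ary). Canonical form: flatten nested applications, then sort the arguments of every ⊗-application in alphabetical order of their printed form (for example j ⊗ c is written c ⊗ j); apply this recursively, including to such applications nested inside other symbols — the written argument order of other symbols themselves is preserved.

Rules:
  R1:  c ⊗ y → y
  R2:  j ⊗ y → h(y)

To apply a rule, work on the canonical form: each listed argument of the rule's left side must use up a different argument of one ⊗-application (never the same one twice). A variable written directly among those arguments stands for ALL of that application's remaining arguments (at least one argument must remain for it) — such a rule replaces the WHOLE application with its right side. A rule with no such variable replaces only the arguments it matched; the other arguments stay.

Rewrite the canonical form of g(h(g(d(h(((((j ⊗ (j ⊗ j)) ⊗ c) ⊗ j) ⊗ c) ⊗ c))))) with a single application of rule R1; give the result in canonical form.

Canonical form:  g(h(g(d(h(c ⊗ c ⊗ c ⊗ j ⊗ j ⊗ j ⊗ j)))))
Apply R1:  consuming c;  y := c ⊗ c ⊗ j ⊗ j ⊗ j ⊗ j
Every leftover argument binds to the variable; the entire application is replaced.
Result:  g(h(g(d(h(c ⊗ c ⊗ j ⊗ j ⊗ j ⊗ j)))))

Answer: g(h(g(d(h(c ⊗ c ⊗ j ⊗ j ⊗ j ⊗ j)))))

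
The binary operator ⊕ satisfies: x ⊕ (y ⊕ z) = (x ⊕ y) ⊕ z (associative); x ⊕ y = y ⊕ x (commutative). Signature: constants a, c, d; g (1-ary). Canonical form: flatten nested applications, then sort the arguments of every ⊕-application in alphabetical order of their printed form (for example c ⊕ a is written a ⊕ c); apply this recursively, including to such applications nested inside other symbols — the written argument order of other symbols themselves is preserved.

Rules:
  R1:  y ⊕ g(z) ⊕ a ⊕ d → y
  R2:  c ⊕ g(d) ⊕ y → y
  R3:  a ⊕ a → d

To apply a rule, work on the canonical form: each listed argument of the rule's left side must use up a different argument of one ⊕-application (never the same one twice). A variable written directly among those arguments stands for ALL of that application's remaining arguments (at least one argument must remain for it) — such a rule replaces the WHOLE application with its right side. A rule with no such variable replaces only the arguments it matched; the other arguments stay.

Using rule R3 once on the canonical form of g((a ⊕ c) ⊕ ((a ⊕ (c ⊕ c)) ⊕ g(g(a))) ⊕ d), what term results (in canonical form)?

Answer: g(c ⊕ c ⊕ c ⊕ d ⊕ d ⊕ g(g(a)))

Derivation:
Canonical form:  g(a ⊕ a ⊕ c ⊕ c ⊕ c ⊕ d ⊕ g(g(a)))
Apply R3:  consuming a, a
Result:  g(c ⊕ c ⊕ c ⊕ d ⊕ d ⊕ g(g(a)))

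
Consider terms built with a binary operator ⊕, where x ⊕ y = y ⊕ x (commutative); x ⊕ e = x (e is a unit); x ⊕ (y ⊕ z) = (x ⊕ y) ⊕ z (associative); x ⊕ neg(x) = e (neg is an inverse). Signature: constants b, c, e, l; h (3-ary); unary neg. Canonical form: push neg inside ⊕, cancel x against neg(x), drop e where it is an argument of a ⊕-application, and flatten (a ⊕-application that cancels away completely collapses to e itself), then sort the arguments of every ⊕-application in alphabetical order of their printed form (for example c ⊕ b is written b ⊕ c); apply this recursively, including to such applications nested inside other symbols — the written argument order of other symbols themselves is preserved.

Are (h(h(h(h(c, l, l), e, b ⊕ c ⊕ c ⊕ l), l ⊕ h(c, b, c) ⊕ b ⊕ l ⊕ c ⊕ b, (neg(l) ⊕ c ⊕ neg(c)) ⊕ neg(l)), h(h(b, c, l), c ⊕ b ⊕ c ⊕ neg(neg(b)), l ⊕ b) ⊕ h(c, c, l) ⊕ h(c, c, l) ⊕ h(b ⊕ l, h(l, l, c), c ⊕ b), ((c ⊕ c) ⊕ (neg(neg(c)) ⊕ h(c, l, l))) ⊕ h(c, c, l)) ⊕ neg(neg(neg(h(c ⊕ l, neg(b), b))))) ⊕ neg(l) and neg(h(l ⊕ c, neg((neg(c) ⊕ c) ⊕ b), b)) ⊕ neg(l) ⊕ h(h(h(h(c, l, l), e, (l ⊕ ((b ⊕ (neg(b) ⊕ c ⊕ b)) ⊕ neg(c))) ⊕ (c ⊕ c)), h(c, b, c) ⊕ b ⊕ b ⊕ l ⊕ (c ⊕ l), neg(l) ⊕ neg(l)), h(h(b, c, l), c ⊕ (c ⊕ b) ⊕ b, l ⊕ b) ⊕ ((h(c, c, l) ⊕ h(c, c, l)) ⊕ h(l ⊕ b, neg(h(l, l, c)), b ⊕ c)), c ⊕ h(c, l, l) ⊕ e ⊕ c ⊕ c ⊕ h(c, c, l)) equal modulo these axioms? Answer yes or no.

Answer: no — h(h(h(h(c, l, l), e, b ⊕ c ⊕ c ⊕ l), b ⊕ b ⊕ c ⊕ h(c, b, c) ⊕ l ⊕ l, neg(l) ⊕ neg(l)), h(b ⊕ l, h(l, l, c), b ⊕ c) ⊕ h(c, c, l) ⊕ h(c, c, l) ⊕ h(h(b, c, l), b ⊕ b ⊕ c ⊕ c, b ⊕ l), c ⊕ c ⊕ c ⊕ h(c, c, l) ⊕ h(c, l, l)) ⊕ neg(h(c ⊕ l, neg(b), b)) ⊕ neg(l) vs h(h(h(h(c, l, l), e, b ⊕ c ⊕ c ⊕ l), b ⊕ b ⊕ c ⊕ h(c, b, c) ⊕ l ⊕ l, neg(l) ⊕ neg(l)), h(b ⊕ l, neg(h(l, l, c)), b ⊕ c) ⊕ h(c, c, l) ⊕ h(c, c, l) ⊕ h(h(b, c, l), b ⊕ b ⊕ c ⊕ c, b ⊕ l), c ⊕ c ⊕ c ⊕ h(c, c, l) ⊕ h(c, l, l)) ⊕ neg(h(c ⊕ l, neg(b), b)) ⊕ neg(l)

Derivation:
Left:  (h(h(h(h(c, l, l), e, b ⊕ c ⊕ c ⊕ l), l ⊕ h(c, b, c) ⊕ b ⊕ l ⊕ c ⊕ b, (neg(l) ⊕ c ⊕ neg(c)) ⊕ neg(l)), h(h(b, c, l), c ⊕ b ⊕ c ⊕ neg(neg(b)), l ⊕ b) ⊕ h(c, c, l) ⊕ h(c, c, l) ⊕ h(b ⊕ l, h(l, l, c), c ⊕ b), ((c ⊕ c) ⊕ (neg(neg(c)) ⊕ h(c, l, l))) ⊕ h(c, c, l)) ⊕ neg(neg(neg(h(c ⊕ l, neg(b), b))))) ⊕ neg(l)
  Push neg inside:  distribute neg over ⊕ and collapse double neg
  Collect:  h(h(h(h(c, l, l), e, b ⊕ c ⊕ c ⊕ l), b ⊕ b ⊕ c ⊕ h(c, b, c) ⊕ l ⊕ l, neg(l) ⊕ neg(l)), h(b ⊕ l, h(l, l, c), b ⊕ c) ⊕ h(c, c, l) ⊕ h(c, c, l) ⊕ h(h(b, c, l), b ⊕ b ⊕ c ⊕ c, b ⊕ l), c ⊕ c ⊕ c ⊕ h(c, c, l) ⊕ h(c, l, l)) ⊕ neg(h(c ⊕ l, neg(b), b)) ⊕ neg(l)
Right:  neg(h(l ⊕ c, neg((neg(c) ⊕ c) ⊕ b), b)) ⊕ neg(l) ⊕ h(h(h(h(c, l, l), e, (l ⊕ ((b ⊕ (neg(b) ⊕ c ⊕ b)) ⊕ neg(c))) ⊕ (c ⊕ c)), h(c, b, c) ⊕ b ⊕ b ⊕ l ⊕ (c ⊕ l), neg(l) ⊕ neg(l)), h(h(b, c, l), c ⊕ (c ⊕ b) ⊕ b, l ⊕ b) ⊕ ((h(c, c, l) ⊕ h(c, c, l)) ⊕ h(l ⊕ b, neg(h(l, l, c)), b ⊕ c)), c ⊕ h(c, l, l) ⊕ e ⊕ c ⊕ c ⊕ h(c, c, l))
  Push neg inside:  distribute neg over ⊕ and collapse double neg
  Collect:  neg(h(c ⊕ l, neg(b), b)) ⊕ neg(l) ⊕ h(h(h(h(c, l, l), e, b ⊕ c ⊕ c ⊕ l), b ⊕ b ⊕ c ⊕ h(c, b, c) ⊕ l ⊕ l, neg(l) ⊕ neg(l)), h(b ⊕ l, neg(h(l, l, c)), b ⊕ c) ⊕ h(c, c, l) ⊕ h(c, c, l) ⊕ h(h(b, c, l), b ⊕ b ⊕ c ⊕ c, b ⊕ l), c ⊕ c ⊕ c ⊕ h(c, c, l) ⊕ h(c, l, l))
  Sort:  h(h(h(h(c, l, l), e, b ⊕ c ⊕ c ⊕ l), b ⊕ b ⊕ c ⊕ h(c, b, c) ⊕ l ⊕ l, neg(l) ⊕ neg(l)), h(b ⊕ l, neg(h(l, l, c)), b ⊕ c) ⊕ h(c, c, l) ⊕ h(c, c, l) ⊕ h(h(b, c, l), b ⊕ b ⊕ c ⊕ c, b ⊕ l), c ⊕ c ⊕ c ⊕ h(c, c, l) ⊕ h(c, l, l)) ⊕ neg(h(c ⊕ l, neg(b), b)) ⊕ neg(l)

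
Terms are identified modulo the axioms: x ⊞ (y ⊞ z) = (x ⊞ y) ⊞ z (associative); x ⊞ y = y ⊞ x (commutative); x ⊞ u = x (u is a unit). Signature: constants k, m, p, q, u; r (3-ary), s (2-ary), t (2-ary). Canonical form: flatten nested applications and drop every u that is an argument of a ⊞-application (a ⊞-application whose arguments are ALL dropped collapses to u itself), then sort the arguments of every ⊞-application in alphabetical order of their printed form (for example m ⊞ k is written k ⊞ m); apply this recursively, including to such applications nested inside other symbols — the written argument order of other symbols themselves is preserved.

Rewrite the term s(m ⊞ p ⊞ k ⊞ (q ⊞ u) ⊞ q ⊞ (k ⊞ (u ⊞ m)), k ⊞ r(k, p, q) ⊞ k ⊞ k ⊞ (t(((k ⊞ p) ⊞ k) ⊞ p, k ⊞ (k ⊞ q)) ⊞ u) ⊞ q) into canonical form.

Answer: s(k ⊞ k ⊞ m ⊞ m ⊞ p ⊞ q ⊞ q, k ⊞ k ⊞ k ⊞ q ⊞ r(k, p, q) ⊞ t(k ⊞ k ⊞ p ⊞ p, k ⊞ k ⊞ q))

Derivation:
Work inside:  k ⊞ r(k, p, q) ⊞ k ⊞ k ⊞ (t(((k ⊞ p) ⊞ k) ⊞ p, k ⊞ (k ⊞ q)) ⊞ u) ⊞ q
Un-nest:  k ⊞ r(k, p, q) ⊞ k ⊞ k ⊞ t(((k ⊞ p) ⊞ k) ⊞ p, k ⊞ (k ⊞ q)) ⊞ u ⊞ q
Simplify inside:  t(((k ⊞ p) ⊞ k) ⊞ p, k ⊞ (k ⊞ q))  →  t(k ⊞ k ⊞ p ⊞ p, k ⊞ k ⊞ q)
Units out:  drop u
Sort arguments:  k ⊞ k ⊞ k ⊞ q ⊞ r(k, p, q) ⊞ t(k ⊞ k ⊞ p ⊞ p, k ⊞ k ⊞ q)
Rebuild:  s(k ⊞ k ⊞ m ⊞ m ⊞ p ⊞ q ⊞ q, k ⊞ k ⊞ k ⊞ q ⊞ r(k, p, q) ⊞ t(k ⊞ k ⊞ p ⊞ p, k ⊞ k ⊞ q))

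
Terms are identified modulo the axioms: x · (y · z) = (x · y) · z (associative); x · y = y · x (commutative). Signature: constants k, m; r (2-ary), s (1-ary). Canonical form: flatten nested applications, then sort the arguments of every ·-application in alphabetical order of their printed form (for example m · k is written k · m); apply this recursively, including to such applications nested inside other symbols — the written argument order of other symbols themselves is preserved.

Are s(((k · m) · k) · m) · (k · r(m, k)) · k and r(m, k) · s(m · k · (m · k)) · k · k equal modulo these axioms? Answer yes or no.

Answer: yes — both canonical forms are k · k · r(m, k) · s(k · k · m · m)

Derivation:
Left:  s(((k · m) · k) · m) · (k · r(m, k)) · k
  Flatten:  s(((k · m) · k) · m) · k · r(m, k) · k
  Simplify inside:  s(((k · m) · k) · m)  →  s(k · k · m · m)
  Sort:  k · k · r(m, k) · s(k · k · m · m)
Right:  r(m, k) · s(m · k · (m · k)) · k · k
  Simplify inside:  s(m · k · (m · k))  →  s(k · k · m · m)
  Sort arguments:  k · k · r(m, k) · s(k · k · m · m)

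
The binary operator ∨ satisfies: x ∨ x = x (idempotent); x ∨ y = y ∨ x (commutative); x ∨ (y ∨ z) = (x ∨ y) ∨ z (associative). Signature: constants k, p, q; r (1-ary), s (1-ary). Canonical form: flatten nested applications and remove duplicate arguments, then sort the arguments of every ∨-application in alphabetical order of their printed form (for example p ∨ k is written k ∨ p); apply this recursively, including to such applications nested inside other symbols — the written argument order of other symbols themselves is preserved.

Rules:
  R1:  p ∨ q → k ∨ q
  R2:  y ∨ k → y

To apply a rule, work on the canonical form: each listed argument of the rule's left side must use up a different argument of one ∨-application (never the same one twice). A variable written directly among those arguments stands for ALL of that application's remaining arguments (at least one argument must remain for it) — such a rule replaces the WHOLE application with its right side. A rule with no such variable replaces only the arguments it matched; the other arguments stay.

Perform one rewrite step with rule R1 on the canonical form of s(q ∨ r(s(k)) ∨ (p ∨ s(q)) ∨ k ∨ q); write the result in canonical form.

Canonical form:  s(k ∨ p ∨ q ∨ r(s(k)) ∨ s(q))
Apply R1:  consuming p, q
Giving:  s(k ∨ q ∨ r(s(k)) ∨ s(q))

Answer: s(k ∨ q ∨ r(s(k)) ∨ s(q))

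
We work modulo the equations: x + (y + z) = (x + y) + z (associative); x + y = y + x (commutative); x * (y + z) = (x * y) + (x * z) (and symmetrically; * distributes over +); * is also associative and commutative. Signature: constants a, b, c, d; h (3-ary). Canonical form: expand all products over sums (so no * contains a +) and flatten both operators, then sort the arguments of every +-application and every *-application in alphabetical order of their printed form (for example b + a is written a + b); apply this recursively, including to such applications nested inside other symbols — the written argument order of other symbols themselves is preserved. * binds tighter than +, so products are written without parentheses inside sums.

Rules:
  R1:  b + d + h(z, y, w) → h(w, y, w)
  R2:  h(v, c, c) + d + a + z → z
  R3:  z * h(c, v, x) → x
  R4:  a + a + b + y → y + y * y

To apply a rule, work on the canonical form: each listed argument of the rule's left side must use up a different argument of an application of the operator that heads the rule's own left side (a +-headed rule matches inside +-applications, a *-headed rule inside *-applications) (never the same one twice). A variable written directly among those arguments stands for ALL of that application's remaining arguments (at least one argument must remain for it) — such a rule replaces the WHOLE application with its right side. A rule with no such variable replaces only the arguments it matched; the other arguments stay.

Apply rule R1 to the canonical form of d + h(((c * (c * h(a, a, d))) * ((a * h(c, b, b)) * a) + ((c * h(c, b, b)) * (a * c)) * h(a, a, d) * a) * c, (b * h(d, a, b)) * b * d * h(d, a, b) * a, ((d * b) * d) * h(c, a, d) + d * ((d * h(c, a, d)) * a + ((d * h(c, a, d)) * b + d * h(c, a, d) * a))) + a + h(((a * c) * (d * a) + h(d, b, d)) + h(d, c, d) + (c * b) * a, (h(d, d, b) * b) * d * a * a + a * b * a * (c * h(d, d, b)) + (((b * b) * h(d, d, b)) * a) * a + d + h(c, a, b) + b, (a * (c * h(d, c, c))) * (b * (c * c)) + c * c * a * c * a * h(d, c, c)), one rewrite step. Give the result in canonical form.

Canonical form:  a + d + h(a * a * c * c * c * h(a, a, d) * h(c, b, b) + a * a * c * c * c * h(a, a, d) * h(c, b, b), a * b * b * d * h(d, a, b) * h(d, a, b), a * d * d * h(c, a, d) + a * d * d * h(c, a, d) + b * d * d * h(c, a, d) + b * d * d * h(c, a, d)) + h(a * a * c * d + a * b * c + h(d, b, d) + h(d, c, d), a * a * b * b * h(d, d, b) + a * a * b * c * h(d, d, b) + a * a * b * d * h(d, d, b) + b + d + h(c, a, b), a * a * c * c * c * h(d, c, c) + a * b * c * c * c * h(d, c, c))
R1 matches:  uses b, d, h(c, a, b);  w := b, y := a, z := c
New term:  a + d + h(a * a * c * c * c * h(a, a, d) * h(c, b, b) + a * a * c * c * c * h(a, a, d) * h(c, b, b), a * b * b * d * h(d, a, b) * h(d, a, b), a * d * d * h(c, a, d) + a * d * d * h(c, a, d) + b * d * d * h(c, a, d) + b * d * d * h(c, a, d)) + h(a * a * c * d + a * b * c + h(d, b, d) + h(d, c, d), a * a * b * b * h(d, d, b) + a * a * b * c * h(d, d, b) + a * a * b * d * h(d, d, b) + h(b, a, b), a * a * c * c * c * h(d, c, c) + a * b * c * c * c * h(d, c, c))

Answer: a + d + h(a * a * c * c * c * h(a, a, d) * h(c, b, b) + a * a * c * c * c * h(a, a, d) * h(c, b, b), a * b * b * d * h(d, a, b) * h(d, a, b), a * d * d * h(c, a, d) + a * d * d * h(c, a, d) + b * d * d * h(c, a, d) + b * d * d * h(c, a, d)) + h(a * a * c * d + a * b * c + h(d, b, d) + h(d, c, d), a * a * b * b * h(d, d, b) + a * a * b * c * h(d, d, b) + a * a * b * d * h(d, d, b) + h(b, a, b), a * a * c * c * c * h(d, c, c) + a * b * c * c * c * h(d, c, c))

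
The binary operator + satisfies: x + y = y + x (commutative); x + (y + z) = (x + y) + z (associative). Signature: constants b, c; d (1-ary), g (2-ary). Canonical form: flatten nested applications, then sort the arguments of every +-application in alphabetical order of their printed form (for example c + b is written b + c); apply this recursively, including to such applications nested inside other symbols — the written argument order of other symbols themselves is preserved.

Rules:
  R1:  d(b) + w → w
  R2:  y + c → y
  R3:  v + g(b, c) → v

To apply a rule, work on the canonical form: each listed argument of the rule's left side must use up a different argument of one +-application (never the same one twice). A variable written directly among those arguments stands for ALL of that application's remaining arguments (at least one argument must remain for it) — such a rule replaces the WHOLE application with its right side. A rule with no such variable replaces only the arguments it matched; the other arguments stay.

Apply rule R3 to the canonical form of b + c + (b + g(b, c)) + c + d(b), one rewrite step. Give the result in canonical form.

Answer: b + b + c + c + d(b)

Derivation:
Canonical form:  b + b + c + c + d(b) + g(b, c)
Match R3:  consume g(b, c);  v := b + b + c + c + d(b)
Every leftover argument binds to the variable; the entire application is replaced.
New term:  b + b + c + c + d(b)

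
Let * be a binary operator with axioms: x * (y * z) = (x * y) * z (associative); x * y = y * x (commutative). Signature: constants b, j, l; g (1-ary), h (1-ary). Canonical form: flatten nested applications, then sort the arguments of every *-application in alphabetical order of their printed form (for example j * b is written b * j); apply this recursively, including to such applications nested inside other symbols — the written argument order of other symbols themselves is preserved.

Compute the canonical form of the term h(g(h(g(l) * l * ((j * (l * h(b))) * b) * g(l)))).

Answer: h(g(h(b * g(l) * g(l) * h(b) * j * l * l)))

Derivation:
Work inside:  g(l) * l * ((j * (l * h(b))) * b) * g(l)
Flatten:  g(l) * l * j * l * h(b) * b * g(l)
Sort arguments:  b * g(l) * g(l) * h(b) * j * l * l
Put back:  h(g(h(b * g(l) * g(l) * h(b) * j * l * l)))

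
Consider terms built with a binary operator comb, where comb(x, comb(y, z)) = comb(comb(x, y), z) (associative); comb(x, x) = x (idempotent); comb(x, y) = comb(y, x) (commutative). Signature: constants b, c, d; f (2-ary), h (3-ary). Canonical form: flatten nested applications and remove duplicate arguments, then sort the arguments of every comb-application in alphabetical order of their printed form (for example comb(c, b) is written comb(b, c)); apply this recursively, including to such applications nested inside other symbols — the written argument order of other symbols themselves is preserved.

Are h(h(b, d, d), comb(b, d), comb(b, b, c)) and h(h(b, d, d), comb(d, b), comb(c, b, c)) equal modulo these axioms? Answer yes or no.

Left:  h(h(b, d, d), comb(b, d), comb(b, b, c))
  Work inside:  comb(b, b, c)
  Deduplicate:  drop duplicate b
  Sort:  comb(b, c)
  Put back:  h(h(b, d, d), comb(b, d), comb(b, c))
Right:  h(h(b, d, d), comb(d, b), comb(c, b, c))
  Descend into:  comb(c, b, c)
  Idempotence:  drop duplicate c
  Order the arguments:  comb(b, c)
  Rebuild:  h(h(b, d, d), comb(b, d), comb(b, c))

Answer: yes — both canonical forms are h(h(b, d, d), comb(b, d), comb(b, c))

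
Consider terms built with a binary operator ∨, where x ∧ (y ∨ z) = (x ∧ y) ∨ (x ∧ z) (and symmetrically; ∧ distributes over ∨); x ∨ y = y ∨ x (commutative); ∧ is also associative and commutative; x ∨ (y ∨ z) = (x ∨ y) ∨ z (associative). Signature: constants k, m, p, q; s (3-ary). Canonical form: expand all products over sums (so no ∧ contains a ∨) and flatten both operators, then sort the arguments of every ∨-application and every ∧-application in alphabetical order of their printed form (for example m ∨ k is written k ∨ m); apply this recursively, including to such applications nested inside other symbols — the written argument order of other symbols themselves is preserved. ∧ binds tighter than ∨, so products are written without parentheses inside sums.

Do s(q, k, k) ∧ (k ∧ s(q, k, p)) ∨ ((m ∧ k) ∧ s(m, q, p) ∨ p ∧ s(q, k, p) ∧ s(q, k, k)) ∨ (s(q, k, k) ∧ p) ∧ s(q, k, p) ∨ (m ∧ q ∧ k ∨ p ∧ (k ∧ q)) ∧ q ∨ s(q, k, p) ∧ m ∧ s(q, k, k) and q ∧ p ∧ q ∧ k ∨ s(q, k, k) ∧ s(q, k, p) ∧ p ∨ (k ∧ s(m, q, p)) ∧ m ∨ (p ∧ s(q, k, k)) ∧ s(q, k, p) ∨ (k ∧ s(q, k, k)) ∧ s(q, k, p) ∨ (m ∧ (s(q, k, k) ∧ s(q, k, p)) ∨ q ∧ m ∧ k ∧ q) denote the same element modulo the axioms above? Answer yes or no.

Answer: yes — both canonical forms are k ∧ m ∧ q ∧ q ∨ k ∧ m ∧ s(m, q, p) ∨ k ∧ p ∧ q ∧ q ∨ k ∧ s(q, k, k) ∧ s(q, k, p) ∨ m ∧ s(q, k, k) ∧ s(q, k, p) ∨ p ∧ s(q, k, k) ∧ s(q, k, p) ∨ p ∧ s(q, k, k) ∧ s(q, k, p)

Derivation:
Left:  s(q, k, k) ∧ (k ∧ s(q, k, p)) ∨ ((m ∧ k) ∧ s(m, q, p) ∨ p ∧ s(q, k, p) ∧ s(q, k, k)) ∨ (s(q, k, k) ∧ p) ∧ s(q, k, p) ∨ (m ∧ q ∧ k ∨ p ∧ (k ∧ q)) ∧ q ∨ s(q, k, p) ∧ m ∧ s(q, k, k)
  Expand products over sums:  k ∧ s(q, k, k) ∧ s(q, k, p) ∨ k ∧ m ∧ s(m, q, p) ∨ p ∧ s(q, k, k) ∧ s(q, k, p) ∨ p ∧ s(q, k, k) ∧ s(q, k, p) ∨ k ∧ m ∧ q ∧ q ∨ k ∧ p ∧ q ∧ q ∨ m ∧ s(q, k, k) ∧ s(q, k, p)
  Order the arguments:  k ∧ m ∧ q ∧ q ∨ k ∧ m ∧ s(m, q, p) ∨ k ∧ p ∧ q ∧ q ∨ k ∧ s(q, k, k) ∧ s(q, k, p) ∨ m ∧ s(q, k, k) ∧ s(q, k, p) ∨ p ∧ s(q, k, k) ∧ s(q, k, p) ∨ p ∧ s(q, k, k) ∧ s(q, k, p)
Right:  q ∧ p ∧ q ∧ k ∨ s(q, k, k) ∧ s(q, k, p) ∧ p ∨ (k ∧ s(m, q, p)) ∧ m ∨ (p ∧ s(q, k, k)) ∧ s(q, k, p) ∨ (k ∧ s(q, k, k)) ∧ s(q, k, p) ∨ (m ∧ (s(q, k, k) ∧ s(q, k, p)) ∨ q ∧ m ∧ k ∧ q)
  Un-nest:  k ∧ p ∧ q ∧ q ∨ p ∧ s(q, k, k) ∧ s(q, k, p) ∨ k ∧ m ∧ s(m, q, p) ∨ p ∧ s(q, k, k) ∧ s(q, k, p) ∨ k ∧ s(q, k, k) ∧ s(q, k, p) ∨ m ∧ s(q, k, k) ∧ s(q, k, p) ∨ k ∧ m ∧ q ∧ q
  Sort arguments:  k ∧ m ∧ q ∧ q ∨ k ∧ m ∧ s(m, q, p) ∨ k ∧ p ∧ q ∧ q ∨ k ∧ s(q, k, k) ∧ s(q, k, p) ∨ m ∧ s(q, k, k) ∧ s(q, k, p) ∨ p ∧ s(q, k, k) ∧ s(q, k, p) ∨ p ∧ s(q, k, k) ∧ s(q, k, p)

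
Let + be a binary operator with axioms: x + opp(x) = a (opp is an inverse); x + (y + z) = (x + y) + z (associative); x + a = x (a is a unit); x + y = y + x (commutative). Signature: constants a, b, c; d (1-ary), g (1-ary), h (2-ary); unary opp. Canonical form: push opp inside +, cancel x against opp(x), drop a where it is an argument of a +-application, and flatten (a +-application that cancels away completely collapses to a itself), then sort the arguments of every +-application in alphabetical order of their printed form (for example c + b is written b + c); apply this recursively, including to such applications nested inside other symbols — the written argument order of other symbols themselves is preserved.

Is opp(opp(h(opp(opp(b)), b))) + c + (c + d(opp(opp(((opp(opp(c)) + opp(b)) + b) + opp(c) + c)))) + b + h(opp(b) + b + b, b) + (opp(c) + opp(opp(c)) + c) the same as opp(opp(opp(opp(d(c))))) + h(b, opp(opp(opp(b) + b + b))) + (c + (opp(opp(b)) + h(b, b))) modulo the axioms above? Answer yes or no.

Answer: no — b + c + c + c + d(c) + h(b, b) + h(b, b) vs b + c + d(c) + h(b, b) + h(b, b)

Derivation:
Left:  opp(opp(h(opp(opp(b)), b))) + c + (c + d(opp(opp(((opp(opp(c)) + opp(b)) + b) + opp(c) + c)))) + b + h(opp(b) + b + b, b) + (opp(c) + opp(opp(c)) + c)
  Push opp inside:  distribute opp over + and collapse double opp
  Collect terms:  h(b, b) + h(b, b) + c + c + c + d(c) + b
  Sort arguments:  b + c + c + c + d(c) + h(b, b) + h(b, b)
Right:  opp(opp(opp(opp(d(c))))) + h(b, opp(opp(opp(b) + b + b))) + (c + (opp(opp(b)) + h(b, b)))
  Push opp inside:  distribute opp over + and collapse double opp
  Combine occurrences:  d(c) + h(b, b) + h(b, b) + c + b
  Sort arguments:  b + c + d(c) + h(b, b) + h(b, b)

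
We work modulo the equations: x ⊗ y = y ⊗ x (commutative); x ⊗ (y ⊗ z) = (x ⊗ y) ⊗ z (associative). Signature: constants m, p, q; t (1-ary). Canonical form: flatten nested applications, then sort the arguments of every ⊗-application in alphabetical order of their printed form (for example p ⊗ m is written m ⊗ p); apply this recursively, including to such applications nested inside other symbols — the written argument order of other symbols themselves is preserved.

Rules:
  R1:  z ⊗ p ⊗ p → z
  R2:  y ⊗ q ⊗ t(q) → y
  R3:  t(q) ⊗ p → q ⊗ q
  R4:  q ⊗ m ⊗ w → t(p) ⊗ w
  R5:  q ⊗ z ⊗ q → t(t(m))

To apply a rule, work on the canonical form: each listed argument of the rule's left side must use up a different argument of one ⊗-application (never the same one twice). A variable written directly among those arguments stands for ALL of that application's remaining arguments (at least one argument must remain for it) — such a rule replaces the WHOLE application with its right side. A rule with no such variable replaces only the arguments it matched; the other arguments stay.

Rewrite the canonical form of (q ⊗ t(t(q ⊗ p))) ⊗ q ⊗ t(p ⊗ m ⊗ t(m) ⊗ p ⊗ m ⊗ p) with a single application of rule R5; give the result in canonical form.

Canonical form:  q ⊗ q ⊗ t(m ⊗ m ⊗ p ⊗ p ⊗ p ⊗ t(m)) ⊗ t(t(p ⊗ q))
Apply R5:  consuming q, q;  z := t(m ⊗ m ⊗ p ⊗ p ⊗ p ⊗ t(m)) ⊗ t(t(p ⊗ q))
The extension variable absorbs all remaining arguments, so the whole application is rewritten.
Result:  t(t(m))

Answer: t(t(m))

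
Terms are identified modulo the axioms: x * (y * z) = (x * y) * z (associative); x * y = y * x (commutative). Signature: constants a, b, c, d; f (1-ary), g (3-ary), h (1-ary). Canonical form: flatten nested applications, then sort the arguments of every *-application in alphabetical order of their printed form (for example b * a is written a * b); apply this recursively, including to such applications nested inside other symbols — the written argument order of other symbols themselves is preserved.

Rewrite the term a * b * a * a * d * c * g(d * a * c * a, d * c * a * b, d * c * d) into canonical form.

Answer: a * a * a * b * c * d * g(a * a * c * d, a * b * c * d, c * d * d)

Derivation:
Inside:  g(d * a * c * a, d * c * a * b, d * c * d)  →  g(a * a * c * d, a * b * c * d, c * d * d)
Sort:  a * a * a * b * c * d * g(a * a * c * d, a * b * c * d, c * d * d)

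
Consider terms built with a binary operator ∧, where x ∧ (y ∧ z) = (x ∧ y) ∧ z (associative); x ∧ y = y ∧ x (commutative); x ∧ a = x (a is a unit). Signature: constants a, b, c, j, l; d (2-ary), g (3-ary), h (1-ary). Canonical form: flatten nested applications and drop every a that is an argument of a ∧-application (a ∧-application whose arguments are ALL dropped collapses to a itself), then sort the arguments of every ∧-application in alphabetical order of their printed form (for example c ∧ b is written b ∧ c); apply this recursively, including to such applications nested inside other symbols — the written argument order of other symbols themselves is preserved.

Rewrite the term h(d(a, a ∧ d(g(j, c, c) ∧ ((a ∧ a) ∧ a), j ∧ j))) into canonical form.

Work inside:  a ∧ d(g(j, c, c) ∧ ((a ∧ a) ∧ a), j ∧ j)
Simplify inside:  d(g(j, c, c) ∧ ((a ∧ a) ∧ a), j ∧ j)  →  d(g(j, c, c), j ∧ j)
Units out:  drop a
Sort:  d(g(j, c, c), j ∧ j)
Put back:  h(d(a, d(g(j, c, c), j ∧ j)))

Answer: h(d(a, d(g(j, c, c), j ∧ j)))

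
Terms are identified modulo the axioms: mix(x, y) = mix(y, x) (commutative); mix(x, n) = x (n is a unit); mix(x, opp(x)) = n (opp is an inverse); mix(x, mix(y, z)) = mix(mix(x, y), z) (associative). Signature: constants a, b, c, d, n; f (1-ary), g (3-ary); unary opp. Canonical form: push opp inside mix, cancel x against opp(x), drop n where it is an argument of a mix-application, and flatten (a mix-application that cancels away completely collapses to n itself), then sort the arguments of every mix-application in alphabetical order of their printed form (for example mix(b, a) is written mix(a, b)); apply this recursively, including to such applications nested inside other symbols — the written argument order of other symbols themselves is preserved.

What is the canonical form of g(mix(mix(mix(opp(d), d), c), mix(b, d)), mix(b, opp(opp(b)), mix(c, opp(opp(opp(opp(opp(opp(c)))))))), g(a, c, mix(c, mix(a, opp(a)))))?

Answer: g(mix(b, c, d), mix(b, b, c, c), g(a, c, c))

Derivation:
Descend into:  mix(b, opp(opp(b)), mix(c, opp(opp(opp(opp(opp(opp(c))))))))
Push opp inside:  distribute opp over mix and collapse double opp
Collect terms:  mix(b, b, c, c)
Reassemble:  g(mix(b, c, d), mix(b, b, c, c), g(a, c, c))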